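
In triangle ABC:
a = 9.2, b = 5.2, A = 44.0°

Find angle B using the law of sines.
a/sin(A) = b/sin(B)  ⇒  sin(B) = b·sin(A)/a = 5.2·sin(44.0°)/9.2
sin(44.0°) ≈ 0.694658
sin(B) ≈ 5.2·0.694658/9.2 ≈ 3.61222/9.2 ≈ 0.392633
B = arcsin(0.392633) ≈ 23.1184°
(Since b ≤ a we need B ≤ A, so the obtuse alternative 180° − 23.1184° ≈ 156.882° is rejected.)

B = 23.12°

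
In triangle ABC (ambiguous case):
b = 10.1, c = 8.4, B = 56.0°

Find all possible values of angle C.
b/sin(B) = c/sin(C)  ⇒  sin(C) = c·sin(B)/b = 8.4·sin(56.0°)/10.1
sin(56.0°) ≈ 0.829038
sin(C) ≈ 8.4·0.829038/10.1 ≈ 6.96392/10.1 ≈ 0.689497
Candidate 1: C₁ = arcsin(0.689497) ≈ 43.5903°  →  A = 180° − 56.0° − 43.5903° ≈ 80.4097° > 0, valid
Candidate 2: C₂ = 180° − C₁ ≈ 136.41°  →  A = 180° − 56.0° − 136.41° ≈ -12.4097° ≤ 0, not a valid triangle

C = 43.59° (one solution)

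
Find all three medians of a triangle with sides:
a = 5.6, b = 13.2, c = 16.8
Median formula: m_a = ½√(2b² + 2c² − a²) (and cyclically). a² = 31.36, b² = 174.24, c² = 282.24.
m_a = ½√(2·174.24 + 2·282.24 − 31.36) = ½√881.6 ≈ ½·29.6917 ≈ 14.8459
m_b = ½√(2·31.36 + 2·282.24 − 174.24) = ½√452.96 ≈ ½·21.2829 ≈ 10.6414
m_c = ½√(2·31.36 + 2·174.24 − 282.24) = ½√128.96 ≈ ½·11.3561 ≈ 5.67803

m_a = 14.85, m_b = 10.64, m_c = 5.678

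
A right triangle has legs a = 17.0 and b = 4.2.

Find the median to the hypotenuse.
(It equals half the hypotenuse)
Hypotenuse c = √(a² + b²) = √(289 + 17.64) = √306.64 ≈ 17.5111
Median to hypotenuse = c/2 ≈ 17.5111/2 ≈ 8.75557

Median = 8.756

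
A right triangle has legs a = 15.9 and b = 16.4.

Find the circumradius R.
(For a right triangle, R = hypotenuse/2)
Hypotenuse c = √(a² + b²) = √(252.81 + 268.96) = √521.77 ≈ 22.8423
R = c/2 ≈ 22.8423/2 ≈ 11.4211

R = 11.42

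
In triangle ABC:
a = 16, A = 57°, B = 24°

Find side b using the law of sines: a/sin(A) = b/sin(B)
a/sin(A) = b/sin(B)  ⇒  b = a·sin(B)/sin(A) = 16·sin(24°)/sin(57°)
sin(24°) ≈ 0.406737, sin(57°) ≈ 0.838671
b ≈ 16·0.406737/0.838671 ≈ 6.50779/0.838671 ≈ 7.75965

b = 7.76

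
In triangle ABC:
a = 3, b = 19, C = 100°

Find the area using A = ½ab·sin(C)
A = ½·a·b·sin(C) = ½·3·19·sin(100°)
sin(100°) ≈ 0.984808
A ≈ ½·57·0.984808 = 28.5·0.984808 ≈ 28.067

Area = 28.07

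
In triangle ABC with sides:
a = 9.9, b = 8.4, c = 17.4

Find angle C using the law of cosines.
c² = a² + b² − 2ab·cos(C)  ⇒  cos(C) = (a² + b² − c²)/(2ab)
cos(C) = (9.9² + 8.4² − 17.4²)/(2·9.9·8.4) = (98.01 + 70.56 − 302.76)/166.32 = -134.19/166.32 ≈ -0.806818
C = arccos(-0.806818) ≈ 143.786°

C = 143.8°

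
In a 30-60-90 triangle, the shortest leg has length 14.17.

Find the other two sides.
In a 30-60-90 triangle the sides are in ratio 1 : √3 : 2 (short leg : long leg : hypotenuse).
Long leg = 14.17·√3 ≈ 14.17·1.73205 ≈ 24.5432
Hypotenuse = 2·14.17 = 28.34

Long leg = 14.17√3 = 24.54, Hypotenuse = 28.34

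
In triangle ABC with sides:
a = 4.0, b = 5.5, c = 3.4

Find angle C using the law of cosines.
c² = a² + b² − 2ab·cos(C)  ⇒  cos(C) = (a² + b² − c²)/(2ab)
cos(C) = (4.0² + 5.5² − 3.4²)/(2·4.0·5.5) = (16 + 30.25 − 11.56)/44 = 34.69/44 ≈ 0.788409
C = arccos(0.788409) ≈ 37.9629°

C = 37.96°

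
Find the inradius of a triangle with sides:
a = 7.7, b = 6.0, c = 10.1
r = Area/s where s is the semi-perimeter.
s = (7.7 + 6.0 + 10.1)/2 = 23.8/2 = 11.9
Area = √(s(s−a)(s−b)(s−c)) = √(11.9·4.2·5.9·1.8) ≈ √530.788 ≈ 23.0388
r ≈ 23.0388/11.9 ≈ 1.93604

r = 1.936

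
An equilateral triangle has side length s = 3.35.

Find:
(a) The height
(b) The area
(a) The height splits the triangle into two 30-60-90 halves: h = s·√3/2 = 3.35·1.73205/2 ≈ 5.80237/2 ≈ 2.90119
(b) Area = (√3/4)·s² = (√3/4)·3.35² = (√3/4)·11.2225 ≈ 0.433013·11.2225 ≈ 4.85949

Height = 2.901, Area = 4.859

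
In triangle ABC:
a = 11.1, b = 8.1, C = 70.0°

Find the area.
Two sides and the included angle (SAS): A = ½·a·b·sin(C) = ½·11.1·8.1·sin(70.0°)
sin(70.0°) ≈ 0.939693
A ≈ ½·89.91·0.939693 = 44.955·0.939693 ≈ 42.2439

Area = 42.24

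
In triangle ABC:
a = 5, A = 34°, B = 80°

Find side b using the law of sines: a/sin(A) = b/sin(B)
a/sin(A) = b/sin(B)  ⇒  b = a·sin(B)/sin(A) = 5·sin(80°)/sin(34°)
sin(80°) ≈ 0.984808, sin(34°) ≈ 0.559193
b ≈ 5·0.984808/0.559193 ≈ 4.92404/0.559193 ≈ 8.80562

b = 8.806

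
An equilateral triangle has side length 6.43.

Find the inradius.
r = Area/s with s the semi-perimeter.
Area = (√3/4)·6.43² = (√3/4)·41.3449 ≈ 0.433013·41.3449 ≈ 17.9029
s = 3·6.43/2 = 9.645
r ≈ 17.9029/9.645 ≈ 1.85618
(Equivalently r = side/(2√3) = 6.43/3.4641 ≈ 1.85618.)

r = 1.856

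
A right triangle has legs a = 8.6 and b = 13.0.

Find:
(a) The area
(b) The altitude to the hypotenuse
(a) The legs are perpendicular, so Area = ½·a·b = ½·8.6·13.0 = ½·111.8 = 55.9
(b) Hypotenuse c = √(a² + b²) = √(73.96 + 169) = √242.96 ≈ 15.5872
    Area = ½·c·h_c  ⇒  h_c = 2·Area/c = 111.8/15.5872 ≈ 7.17256

Area = 55.9, h_c = 7.173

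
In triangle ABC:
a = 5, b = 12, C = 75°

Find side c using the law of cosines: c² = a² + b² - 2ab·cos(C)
c² = 5² + 12² − 2·5·12·cos(75°)
cos(75°) ≈ 0.258819
c² ≈ 25 + 144 − 120·(0.258819) ≈ 169 − 31.0583 ≈ 137.942
c ≈ √137.942 ≈ 11.7449

c = 11.74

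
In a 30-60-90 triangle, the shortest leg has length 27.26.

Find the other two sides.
In a 30-60-90 triangle the sides are in ratio 1 : √3 : 2 (short leg : long leg : hypotenuse).
Long leg = 27.26·√3 ≈ 27.26·1.73205 ≈ 47.2157
Hypotenuse = 2·27.26 = 54.52

Long leg = 27.26√3 = 47.22, Hypotenuse = 54.52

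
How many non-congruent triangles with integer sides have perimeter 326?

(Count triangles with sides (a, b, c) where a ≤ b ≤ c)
Let a ≤ b ≤ c with a + b + c = 326. The only binding inequality is a + b > c, i.e. 326 − c > c, so c < 326/2; and c ≥ 326/3 since c is the largest side.
So 109 ≤ c ≤ 162. For each c, b runs from ⌈(326 − c)/2⌉ up to c (then a = 326 − b − c satisfies 1 ≤ a ≤ b automatically), giving c − ⌈(326 − c)/2⌉ + 1 choices.
Summing over c: 1 + 3 + 4 + 6 + … + 79 + 81  (54 terms, c = 109, …, 162) = 2214
Check (closed form: nearest integer to p²/48 for even p, (p+3)²/48 for odd p): 326²/48 = 106276/48 ≈ 2214.08 → 2214

2214 triangles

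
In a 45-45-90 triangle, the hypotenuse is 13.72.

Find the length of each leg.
In a 45-45-90 triangle hypotenuse = leg·√2, so leg = hypotenuse/√2.
Leg = 13.72/√2 ≈ 13.72/1.41421 ≈ 9.70151

Each leg = 9.702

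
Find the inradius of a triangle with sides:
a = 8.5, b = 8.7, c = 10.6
r = Area/s where s is the semi-perimeter.
s = (8.5 + 8.7 + 10.6)/2 = 27.8/2 = 13.9
Area = √(s(s−a)(s−b)(s−c)) = √(13.9·5.4·5.2·3.3) ≈ √1288.03 ≈ 35.8891
r ≈ 35.8891/13.9 ≈ 2.58195

r = 2.582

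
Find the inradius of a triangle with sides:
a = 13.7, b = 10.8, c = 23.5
r = Area/s where s is the semi-perimeter.
s = (13.7 + 10.8 + 23.5)/2 = 48/2 = 24
Area = √(s(s−a)(s−b)(s−c)) = √(24·10.3·13.2·0.5) ≈ √1631.52 ≈ 40.3921
r ≈ 40.3921/24 ≈ 1.683

r = 1.683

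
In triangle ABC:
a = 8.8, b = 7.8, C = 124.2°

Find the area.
Two sides and the included angle (SAS): A = ½·a·b·sin(C) = ½·8.8·7.8·sin(124.2°)
sin(124.2°) ≈ 0.827081
A ≈ ½·68.64·0.827081 = 34.32·0.827081 ≈ 28.3854

Area = 28.39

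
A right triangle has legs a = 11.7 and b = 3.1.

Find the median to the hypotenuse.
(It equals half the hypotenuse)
Hypotenuse c = √(a² + b²) = √(136.89 + 9.61) = √146.5 ≈ 12.1037
Median to hypotenuse = c/2 ≈ 12.1037/2 ≈ 6.05186

Median = 6.052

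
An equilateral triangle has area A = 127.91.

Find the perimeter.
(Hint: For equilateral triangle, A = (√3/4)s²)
A = (√3/4)s²  ⇒  s² = 4A/√3 = 4·127.91/√3 = 511.64/1.73205 ≈ 295.395
s ≈ √295.395 ≈ 17.1871
Perimeter = 3s ≈ 3·17.1871 ≈ 51.5612

Perimeter = 51.56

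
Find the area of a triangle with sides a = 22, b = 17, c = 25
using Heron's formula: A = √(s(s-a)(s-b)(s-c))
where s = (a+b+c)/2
s = (22 + 17 + 25)/2 = 64/2 = 32
s − a = 10, s − b = 15, s − c = 7
s(s−a)(s−b)(s−c) = 32·10·15·7 = 33600
Area = √33600 ≈ 183.303

s = 32.0, Area = 183.3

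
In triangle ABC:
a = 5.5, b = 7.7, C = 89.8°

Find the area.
Two sides and the included angle (SAS): A = ½·a·b·sin(C) = ½·5.5·7.7·sin(89.8°)
sin(89.8°) ≈ 0.999994
A ≈ ½·42.35·0.999994 = 21.175·0.999994 ≈ 21.1749

Area = 21.17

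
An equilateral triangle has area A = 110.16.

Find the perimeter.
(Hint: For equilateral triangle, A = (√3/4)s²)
A = (√3/4)s²  ⇒  s² = 4A/√3 = 4·110.16/√3 = 440.64/1.73205 ≈ 254.404
s ≈ √254.404 ≈ 15.95
Perimeter = 3s ≈ 3·15.95 ≈ 47.8501

Perimeter = 47.85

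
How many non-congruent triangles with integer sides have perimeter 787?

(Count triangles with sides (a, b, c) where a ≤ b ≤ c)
Let a ≤ b ≤ c with a + b + c = 787. The only binding inequality is a + b > c, i.e. 787 − c > c, so c < 787/2; and c ≥ 787/3 since c is the largest side.
So 263 ≤ c ≤ 393. For each c, b runs from ⌈(787 − c)/2⌉ up to c (then a = 787 − b − c satisfies 1 ≤ a ≤ b automatically), giving c − ⌈(787 − c)/2⌉ + 1 choices.
Summing over c: 2 + 3 + 5 + 6 + … + 195 + 197  (131 terms, c = 263, …, 393) = 13002
Check (closed form: nearest integer to p²/48 for even p, (p+3)²/48 for odd p): (787+3)²/48 = 790²/48 = 624100/48 ≈ 13002.08 → 13002

13002 triangles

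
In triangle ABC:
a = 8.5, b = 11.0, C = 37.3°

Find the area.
Two sides and the included angle (SAS): A = ½·a·b·sin(C) = ½·8.5·11.0·sin(37.3°)
sin(37.3°) ≈ 0.605988
A ≈ ½·93.5·0.605988 = 46.75·0.605988 ≈ 28.33

Area = 28.33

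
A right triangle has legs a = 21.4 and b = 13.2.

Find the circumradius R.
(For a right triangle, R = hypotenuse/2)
Hypotenuse c = √(a² + b²) = √(457.96 + 174.24) = √632.2 ≈ 25.1436
R = c/2 ≈ 25.1436/2 ≈ 12.5718

R = 12.57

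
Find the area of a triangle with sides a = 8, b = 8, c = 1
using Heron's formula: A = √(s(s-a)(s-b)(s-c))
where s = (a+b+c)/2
s = (8 + 8 + 1)/2 = 17/2 = 8.5
s − a = 0.5, s − b = 0.5, s − c = 7.5
s(s−a)(s−b)(s−c) = 8.5·0.5·0.5·7.5 = 15.9375
Area = √15.9375 ≈ 3.99218

s = 8.5, Area = 3.992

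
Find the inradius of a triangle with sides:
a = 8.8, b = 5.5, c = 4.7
r = Area/s where s is the semi-perimeter.
s = (8.8 + 5.5 + 4.7)/2 = 19/2 = 9.5
Area = √(s(s−a)(s−b)(s−c)) = √(9.5·0.7·4·4.8) ≈ √127.68 ≈ 11.2996
r ≈ 11.2996/9.5 ≈ 1.18943

r = 1.189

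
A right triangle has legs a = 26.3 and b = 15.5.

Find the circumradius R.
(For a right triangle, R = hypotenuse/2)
Hypotenuse c = √(a² + b²) = √(691.69 + 240.25) = √931.94 ≈ 30.5277
R = c/2 ≈ 30.5277/2 ≈ 15.2638

R = 15.26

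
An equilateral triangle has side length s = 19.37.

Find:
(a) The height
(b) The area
(a) The height splits the triangle into two 30-60-90 halves: h = s·√3/2 = 19.37·1.73205/2 ≈ 33.5498/2 ≈ 16.7749
(b) Area = (√3/4)·s² = (√3/4)·19.37² = (√3/4)·375.1969 ≈ 0.433013·375.1969 ≈ 162.465

Height = 16.77, Area = 162.5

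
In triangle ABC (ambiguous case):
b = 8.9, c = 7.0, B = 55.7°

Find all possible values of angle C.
b/sin(B) = c/sin(C)  ⇒  sin(C) = c·sin(B)/b = 7.0·sin(55.7°)/8.9
sin(55.7°) ≈ 0.826098
sin(C) ≈ 7.0·0.826098/8.9 ≈ 5.78269/8.9 ≈ 0.64974
Candidate 1: C₁ = arcsin(0.64974) ≈ 40.522°  →  A = 180° − 55.7° − 40.522° ≈ 83.778° > 0, valid
Candidate 2: C₂ = 180° − C₁ ≈ 139.478°  →  A = 180° − 55.7° − 139.478° ≈ -15.178° ≤ 0, not a valid triangle

C = 40.52° (one solution)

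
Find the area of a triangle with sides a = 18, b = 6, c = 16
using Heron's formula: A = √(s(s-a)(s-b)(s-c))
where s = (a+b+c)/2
s = (18 + 6 + 16)/2 = 40/2 = 20
s − a = 2, s − b = 14, s − c = 4
s(s−a)(s−b)(s−c) = 20·2·14·4 = 2240
Area = √2240 ≈ 47.3286

s = 20.0, Area = 47.33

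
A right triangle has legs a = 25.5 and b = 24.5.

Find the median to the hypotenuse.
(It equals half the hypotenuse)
Hypotenuse c = √(a² + b²) = √(650.25 + 600.25) = √1250.5 ≈ 35.3624
Median to hypotenuse = c/2 ≈ 35.3624/2 ≈ 17.6812

Median = 17.68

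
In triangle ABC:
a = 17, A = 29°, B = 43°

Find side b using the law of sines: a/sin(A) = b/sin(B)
a/sin(A) = b/sin(B)  ⇒  b = a·sin(B)/sin(A) = 17·sin(43°)/sin(29°)
sin(43°) ≈ 0.681998, sin(29°) ≈ 0.48481
b ≈ 17·0.681998/0.48481 ≈ 11.594/0.48481 ≈ 23.9145

b = 23.91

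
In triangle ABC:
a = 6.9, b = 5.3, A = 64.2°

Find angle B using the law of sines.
a/sin(A) = b/sin(B)  ⇒  sin(B) = b·sin(A)/a = 5.3·sin(64.2°)/6.9
sin(64.2°) ≈ 0.900319
sin(B) ≈ 5.3·0.900319/6.9 ≈ 4.77169/6.9 ≈ 0.691549
B = arcsin(0.691549) ≈ 43.7529°
(Since b ≤ a we need B ≤ A, so the obtuse alternative 180° − 43.7529° ≈ 136.247° is rejected.)

B = 43.75°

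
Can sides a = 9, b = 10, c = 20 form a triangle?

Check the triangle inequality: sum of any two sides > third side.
a + b vs c: 9 + 10 = 19 ≤ 20  ✗
a + c vs b: 9 + 20 = 29 > 10  ✓
b + c vs a: 10 + 20 = 30 > 9  ✓

No: 9 + 10 = 19 is not > 20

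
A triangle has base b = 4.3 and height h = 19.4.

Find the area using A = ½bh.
A = ½·b·h = ½·4.3·19.4 = ½·83.42 = 41.71

Area = 41.71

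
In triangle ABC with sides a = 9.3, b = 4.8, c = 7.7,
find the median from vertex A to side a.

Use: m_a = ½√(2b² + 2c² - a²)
m_a = ½√(2·4.8² + 2·7.7² − 9.3²) = ½√(2·23.04 + 2·59.29 − 86.49) = ½√(46.08 + 118.58 − 86.49) = ½√78.17
√78.17 ≈ 8.84138, so m_a ≈ 4.42069

m_a = 4.421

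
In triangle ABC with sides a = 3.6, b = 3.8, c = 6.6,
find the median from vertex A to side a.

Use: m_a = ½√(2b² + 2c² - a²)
m_a = ½√(2·3.8² + 2·6.6² − 3.6²) = ½√(2·14.44 + 2·43.56 − 12.96) = ½√(28.88 + 87.12 − 12.96) = ½√103.04
√103.04 ≈ 10.1509, so m_a ≈ 5.07543

m_a = 5.075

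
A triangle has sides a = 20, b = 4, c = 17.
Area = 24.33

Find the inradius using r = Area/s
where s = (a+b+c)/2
s = (20 + 4 + 17)/2 = 41/2 = 20.5
r = Area/s = 24.33/20.5 ≈ 1.18683

r = 1.187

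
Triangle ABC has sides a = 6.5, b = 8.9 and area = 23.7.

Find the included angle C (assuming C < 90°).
Area = ½·a·b·sin(C)  ⇒  sin(C) = 2·Area/(a·b) = 2·23.7/(6.5·8.9) = 47.4/57.85 ≈ 0.81936
C = arcsin(0.81936) ≈ 55.0208° (taking the acute solution since C < 90°)

C = 55.02°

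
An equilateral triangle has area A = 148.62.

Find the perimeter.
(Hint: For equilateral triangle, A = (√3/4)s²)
A = (√3/4)s²  ⇒  s² = 4A/√3 = 4·148.62/√3 = 594.48/1.73205 ≈ 343.223
s ≈ √343.223 ≈ 18.5263
Perimeter = 3s ≈ 3·18.5263 ≈ 55.5789

Perimeter = 55.58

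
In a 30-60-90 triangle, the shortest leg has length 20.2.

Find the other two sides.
In a 30-60-90 triangle the sides are in ratio 1 : √3 : 2 (short leg : long leg : hypotenuse).
Long leg = 20.2·√3 ≈ 20.2·1.73205 ≈ 34.9874
Hypotenuse = 2·20.2 = 40.4

Long leg = 20.2√3 = 34.99, Hypotenuse = 40.4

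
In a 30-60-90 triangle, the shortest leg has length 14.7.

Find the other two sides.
In a 30-60-90 triangle the sides are in ratio 1 : √3 : 2 (short leg : long leg : hypotenuse).
Long leg = 14.7·√3 ≈ 14.7·1.73205 ≈ 25.4611
Hypotenuse = 2·14.7 = 29.4

Long leg = 14.7√3 = 25.46, Hypotenuse = 29.4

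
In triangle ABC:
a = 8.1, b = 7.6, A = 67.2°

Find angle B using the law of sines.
a/sin(A) = b/sin(B)  ⇒  sin(B) = b·sin(A)/a = 7.6·sin(67.2°)/8.1
sin(67.2°) ≈ 0.921863
sin(B) ≈ 7.6·0.921863/8.1 ≈ 7.00616/8.1 ≈ 0.864958
B = arcsin(0.864958) ≈ 59.8779°
(Since b ≤ a we need B ≤ A, so the obtuse alternative 180° − 59.8779° ≈ 120.122° is rejected.)

B = 59.88°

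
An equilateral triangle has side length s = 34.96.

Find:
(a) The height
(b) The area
(a) The height splits the triangle into two 30-60-90 halves: h = s·√3/2 = 34.96·1.73205/2 ≈ 60.5525/2 ≈ 30.2762
(b) Area = (√3/4)·s² = (√3/4)·34.96² = (√3/4)·1222.2016 ≈ 0.433013·1222.2016 ≈ 529.229

Height = 30.28, Area = 529.2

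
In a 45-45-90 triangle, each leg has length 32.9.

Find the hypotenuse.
In a 45-45-90 triangle the sides are in ratio 1 : 1 : √2, so hypotenuse = leg·√2.
Hypotenuse = 32.9·√2 ≈ 32.9·1.41421 ≈ 46.5276

Hypotenuse = 32.9√2 = 46.53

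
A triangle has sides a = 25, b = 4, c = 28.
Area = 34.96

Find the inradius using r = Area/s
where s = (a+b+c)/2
s = (25 + 4 + 28)/2 = 57/2 = 28.5
r = Area/s = 34.96/28.5 ≈ 1.22667

r = 1.227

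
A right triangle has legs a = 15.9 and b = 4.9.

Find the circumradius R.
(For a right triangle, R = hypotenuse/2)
Hypotenuse c = √(a² + b²) = √(252.81 + 24.01) = √276.82 ≈ 16.6379
R = c/2 ≈ 16.6379/2 ≈ 8.31895

R = 8.319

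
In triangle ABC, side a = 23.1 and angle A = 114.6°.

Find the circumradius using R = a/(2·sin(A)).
R = a/(2·sin(A)) = 23.1/(2·sin(114.6°))
sin(114.6°) ≈ 0.909236
R ≈ 23.1/(2·0.909236) = 23.1/1.81847 ≈ 12.703

R = 12.7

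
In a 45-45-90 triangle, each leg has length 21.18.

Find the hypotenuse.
In a 45-45-90 triangle the sides are in ratio 1 : 1 : √2, so hypotenuse = leg·√2.
Hypotenuse = 21.18·√2 ≈ 21.18·1.41421 ≈ 29.953

Hypotenuse = 21.18√2 = 29.95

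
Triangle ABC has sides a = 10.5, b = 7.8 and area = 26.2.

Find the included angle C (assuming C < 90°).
Area = ½·a·b·sin(C)  ⇒  sin(C) = 2·Area/(a·b) = 2·26.2/(10.5·7.8) = 52.4/81.9 ≈ 0.639805
C = arcsin(0.639805) ≈ 39.7773° (taking the acute solution since C < 90°)

C = 39.78°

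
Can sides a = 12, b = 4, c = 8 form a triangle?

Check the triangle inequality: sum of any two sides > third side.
a + b vs c: 12 + 4 = 16 > 8  ✓
a + c vs b: 12 + 8 = 20 > 4  ✓
b + c vs a: 4 + 8 = 12 ≤ 12  ✗

No: 4 + 8 = 12 is not > 12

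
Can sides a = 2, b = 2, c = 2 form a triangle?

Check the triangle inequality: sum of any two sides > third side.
a + b vs c: 2 + 2 = 4 > 2  ✓
a + c vs b: 2 + 2 = 4 > 2  ✓
b + c vs a: 2 + 2 = 4 > 2  ✓

Yes, triangle inequality satisfied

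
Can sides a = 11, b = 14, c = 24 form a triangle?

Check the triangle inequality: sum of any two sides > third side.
a + b vs c: 11 + 14 = 25 > 24  ✓
a + c vs b: 11 + 24 = 35 > 14  ✓
b + c vs a: 14 + 24 = 38 > 11  ✓

Yes, triangle inequality satisfied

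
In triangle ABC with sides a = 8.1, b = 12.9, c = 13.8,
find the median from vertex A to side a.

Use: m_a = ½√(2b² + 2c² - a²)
m_a = ½√(2·12.9² + 2·13.8² − 8.1²) = ½√(2·166.41 + 2·190.44 − 65.61) = ½√(332.82 + 380.88 − 65.61) = ½√648.09
√648.09 ≈ 25.4576, so m_a ≈ 12.7288

m_a = 12.73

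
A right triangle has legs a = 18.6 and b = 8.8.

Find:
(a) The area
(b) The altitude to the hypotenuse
(a) The legs are perpendicular, so Area = ½·a·b = ½·18.6·8.8 = ½·163.68 = 81.84
(b) Hypotenuse c = √(a² + b²) = √(345.96 + 77.44) = √423.4 ≈ 20.5767
    Area = ½·c·h_c  ⇒  h_c = 2·Area/c = 163.68/20.5767 ≈ 7.95463

Area = 81.84, h_c = 7.955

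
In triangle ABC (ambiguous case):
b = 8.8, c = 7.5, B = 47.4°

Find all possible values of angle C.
b/sin(B) = c/sin(C)  ⇒  sin(C) = c·sin(B)/b = 7.5·sin(47.4°)/8.8
sin(47.4°) ≈ 0.736097
sin(C) ≈ 7.5·0.736097/8.8 ≈ 5.52073/8.8 ≈ 0.627355
Candidate 1: C₁ = arcsin(0.627355) ≈ 38.8553°  →  A = 180° − 47.4° − 38.8553° ≈ 93.7447° > 0, valid
Candidate 2: C₂ = 180° − C₁ ≈ 141.145°  →  A = 180° − 47.4° − 141.145° ≈ -8.5447° ≤ 0, not a valid triangle

C = 38.86° (one solution)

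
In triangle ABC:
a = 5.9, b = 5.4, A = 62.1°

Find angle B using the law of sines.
a/sin(A) = b/sin(B)  ⇒  sin(B) = b·sin(A)/a = 5.4·sin(62.1°)/5.9
sin(62.1°) ≈ 0.883766
sin(B) ≈ 5.4·0.883766/5.9 ≈ 4.77233/5.9 ≈ 0.80887
B = arcsin(0.80887) ≈ 53.9857°
(Since b ≤ a we need B ≤ A, so the obtuse alternative 180° − 53.9857° ≈ 126.014° is rejected.)

B = 53.99°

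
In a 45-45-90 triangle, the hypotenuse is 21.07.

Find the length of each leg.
In a 45-45-90 triangle hypotenuse = leg·√2, so leg = hypotenuse/√2.
Leg = 21.07/√2 ≈ 21.07/1.41421 ≈ 14.8987

Each leg = 14.9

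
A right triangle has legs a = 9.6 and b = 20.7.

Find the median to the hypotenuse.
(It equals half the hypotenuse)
Hypotenuse c = √(a² + b²) = √(92.16 + 428.49) = √520.65 ≈ 22.8178
Median to hypotenuse = c/2 ≈ 22.8178/2 ≈ 11.4089

Median = 11.41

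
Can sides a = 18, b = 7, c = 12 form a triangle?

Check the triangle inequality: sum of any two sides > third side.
a + b vs c: 18 + 7 = 25 > 12  ✓
a + c vs b: 18 + 12 = 30 > 7  ✓
b + c vs a: 7 + 12 = 19 > 18  ✓

Yes, triangle inequality satisfied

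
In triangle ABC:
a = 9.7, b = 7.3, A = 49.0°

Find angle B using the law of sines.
a/sin(A) = b/sin(B)  ⇒  sin(B) = b·sin(A)/a = 7.3·sin(49.0°)/9.7
sin(49.0°) ≈ 0.75471
sin(B) ≈ 7.3·0.75471/9.7 ≈ 5.50938/9.7 ≈ 0.567977
B = arcsin(0.567977) ≈ 34.6093°
(Since b ≤ a we need B ≤ A, so the obtuse alternative 180° − 34.6093° ≈ 145.391° is rejected.)

B = 34.61°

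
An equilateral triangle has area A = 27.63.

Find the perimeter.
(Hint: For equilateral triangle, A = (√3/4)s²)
A = (√3/4)s²  ⇒  s² = 4A/√3 = 4·27.63/√3 = 110.52/1.73205 ≈ 63.8088
s ≈ √63.8088 ≈ 7.98804
Perimeter = 3s ≈ 3·7.98804 ≈ 23.9641

Perimeter = 23.96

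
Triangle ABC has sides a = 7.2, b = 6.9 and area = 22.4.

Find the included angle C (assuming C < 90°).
Area = ½·a·b·sin(C)  ⇒  sin(C) = 2·Area/(a·b) = 2·22.4/(7.2·6.9) = 44.8/49.68 ≈ 0.901771
C = arcsin(0.901771) ≈ 64.3919° (taking the acute solution since C < 90°)

C = 64.39°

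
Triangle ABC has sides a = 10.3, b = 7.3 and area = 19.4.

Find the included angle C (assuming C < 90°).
Area = ½·a·b·sin(C)  ⇒  sin(C) = 2·Area/(a·b) = 2·19.4/(10.3·7.3) = 38.8/75.19 ≈ 0.516026
C = arcsin(0.516026) ≈ 31.0661° (taking the acute solution since C < 90°)

C = 31.07°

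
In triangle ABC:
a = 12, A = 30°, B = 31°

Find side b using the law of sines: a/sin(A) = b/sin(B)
a/sin(A) = b/sin(B)  ⇒  b = a·sin(B)/sin(A) = 12·sin(31°)/sin(30°)
sin(31°) ≈ 0.515038, sin(30°) ≈ 0.5
b ≈ 12·0.515038/0.5 ≈ 6.18046/0.5 ≈ 12.3609

b = 12.36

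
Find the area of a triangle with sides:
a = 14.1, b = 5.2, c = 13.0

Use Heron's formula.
s = (14.1 + 5.2 + 13.0)/2 = 32.3/2 = 16.15
s − a = 2.05, s − b = 10.95, s − c = 3.15
s(s−a)(s−b)(s−c) = 16.15·2.05·10.95·3.15 ≈ 1141.96
Area = √1141.96 ≈ 33.7929

Area = 33.79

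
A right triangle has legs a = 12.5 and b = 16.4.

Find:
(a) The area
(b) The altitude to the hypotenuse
(a) The legs are perpendicular, so Area = ½·a·b = ½·12.5·16.4 = ½·205 = 102.5
(b) Hypotenuse c = √(a² + b²) = √(156.25 + 268.96) = √425.21 ≈ 20.6206
    Area = ½·c·h_c  ⇒  h_c = 2·Area/c = 205/20.6206 ≈ 9.9415

Area = 102.5, h_c = 9.942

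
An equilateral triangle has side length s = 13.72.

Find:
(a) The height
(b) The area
(a) The height splits the triangle into two 30-60-90 halves: h = s·√3/2 = 13.72·1.73205/2 ≈ 23.7637/2 ≈ 11.8819
(b) Area = (√3/4)·s² = (√3/4)·13.72² = (√3/4)·188.2384 ≈ 0.433013·188.2384 ≈ 81.5096

Height = 11.88, Area = 81.51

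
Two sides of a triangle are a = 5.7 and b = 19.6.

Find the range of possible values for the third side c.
Triangle inequality: |a − b| < c < a + b
|a − b| = |5.7 − 19.6| = 13.9
a + b = 5.7 + 19.6 = 25.3

13.9 < c < 25.3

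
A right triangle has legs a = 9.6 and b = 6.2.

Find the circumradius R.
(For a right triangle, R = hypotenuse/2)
Hypotenuse c = √(a² + b²) = √(92.16 + 38.44) = √130.6 ≈ 11.428
R = c/2 ≈ 11.428/2 ≈ 5.71402

R = 5.714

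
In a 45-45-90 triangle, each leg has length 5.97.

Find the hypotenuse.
In a 45-45-90 triangle the sides are in ratio 1 : 1 : √2, so hypotenuse = leg·√2.
Hypotenuse = 5.97·√2 ≈ 5.97·1.41421 ≈ 8.44285

Hypotenuse = 5.97√2 = 8.443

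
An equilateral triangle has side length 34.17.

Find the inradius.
r = Area/s with s the semi-perimeter.
Area = (√3/4)·34.17² = (√3/4)·1167.5889 ≈ 0.433013·1167.5889 ≈ 505.581
s = 3·34.17/2 = 51.255
r ≈ 505.581/51.255 ≈ 9.86403
(Equivalently r = side/(2√3) = 34.17/3.4641 ≈ 9.86403.)

r = 9.864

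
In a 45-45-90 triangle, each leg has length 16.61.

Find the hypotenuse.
In a 45-45-90 triangle the sides are in ratio 1 : 1 : √2, so hypotenuse = leg·√2.
Hypotenuse = 16.61·√2 ≈ 16.61·1.41421 ≈ 23.4901

Hypotenuse = 16.61√2 = 23.49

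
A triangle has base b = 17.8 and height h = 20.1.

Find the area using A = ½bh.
A = ½·b·h = ½·17.8·20.1 = ½·357.78 = 178.89

Area = 178.89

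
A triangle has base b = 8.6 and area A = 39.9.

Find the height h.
A = ½·b·h  ⇒  h = 2A/b = 2·39.9/8.6 = 79.8/8.6 ≈ 9.27907

h = 9.279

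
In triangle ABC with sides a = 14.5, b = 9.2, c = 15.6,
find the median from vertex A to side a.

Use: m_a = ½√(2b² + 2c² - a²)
m_a = ½√(2·9.2² + 2·15.6² − 14.5²) = ½√(2·84.64 + 2·243.36 − 210.25) = ½√(169.28 + 486.72 − 210.25) = ½√445.75
√445.75 ≈ 21.1128, so m_a ≈ 10.5564

m_a = 10.56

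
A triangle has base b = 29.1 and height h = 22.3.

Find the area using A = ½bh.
A = ½·b·h = ½·29.1·22.3 = ½·648.93 = 324.465

Area = 324.465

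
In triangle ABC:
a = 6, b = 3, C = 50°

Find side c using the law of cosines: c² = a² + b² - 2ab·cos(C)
c² = 6² + 3² − 2·6·3·cos(50°)
cos(50°) ≈ 0.642788
c² ≈ 36 + 9 − 36·(0.642788) ≈ 45 − 23.1404 ≈ 21.8596
c ≈ √21.8596 ≈ 4.67543

c = 4.675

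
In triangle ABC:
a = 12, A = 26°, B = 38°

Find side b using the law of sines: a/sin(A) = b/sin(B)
a/sin(A) = b/sin(B)  ⇒  b = a·sin(B)/sin(A) = 12·sin(38°)/sin(26°)
sin(38°) ≈ 0.615661, sin(26°) ≈ 0.438371
b ≈ 12·0.615661/0.438371 ≈ 7.38794/0.438371 ≈ 16.8532

b = 16.85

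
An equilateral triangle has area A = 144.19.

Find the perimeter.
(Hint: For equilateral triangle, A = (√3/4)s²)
A = (√3/4)s²  ⇒  s² = 4A/√3 = 4·144.19/√3 = 576.76/1.73205 ≈ 332.993
s ≈ √332.993 ≈ 18.2481
Perimeter = 3s ≈ 3·18.2481 ≈ 54.7442

Perimeter = 54.74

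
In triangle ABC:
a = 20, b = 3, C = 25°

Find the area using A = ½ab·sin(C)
A = ½·a·b·sin(C) = ½·20·3·sin(25°)
sin(25°) ≈ 0.422618
A ≈ ½·60·0.422618 = 30·0.422618 ≈ 12.6785

Area = 12.68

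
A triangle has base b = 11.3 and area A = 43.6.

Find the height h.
A = ½·b·h  ⇒  h = 2A/b = 2·43.6/11.3 = 87.2/11.3 ≈ 7.71681

h = 7.717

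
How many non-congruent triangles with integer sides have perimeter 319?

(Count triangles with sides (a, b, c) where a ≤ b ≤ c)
Let a ≤ b ≤ c with a + b + c = 319. The only binding inequality is a + b > c, i.e. 319 − c > c, so c < 319/2; and c ≥ 319/3 since c is the largest side.
So 107 ≤ c ≤ 159. For each c, b runs from ⌈(319 − c)/2⌉ up to c (then a = 319 − b − c satisfies 1 ≤ a ≤ b automatically), giving c − ⌈(319 − c)/2⌉ + 1 choices.
Summing over c: 2 + 3 + 5 + 6 + … + 78 + 80  (53 terms, c = 107, …, 159) = 2160
Check (closed form: nearest integer to p²/48 for even p, (p+3)²/48 for odd p): (319+3)²/48 = 322²/48 = 103684/48 ≈ 2160.08 → 2160

2160 triangles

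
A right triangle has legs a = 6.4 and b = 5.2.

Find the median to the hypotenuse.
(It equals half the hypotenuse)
Hypotenuse c = √(a² + b²) = √(40.96 + 27.04) = √68 ≈ 8.24621
Median to hypotenuse = c/2 ≈ 8.24621/2 ≈ 4.12311

Median = 4.123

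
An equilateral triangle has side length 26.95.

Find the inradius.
r = Area/s with s the semi-perimeter.
Area = (√3/4)·26.95² = (√3/4)·726.3025 ≈ 0.433013·726.3025 ≈ 314.498
s = 3·26.95/2 = 40.425
r ≈ 314.498/40.425 ≈ 7.77979
(Equivalently r = side/(2√3) = 26.95/3.4641 ≈ 7.77979.)

r = 7.78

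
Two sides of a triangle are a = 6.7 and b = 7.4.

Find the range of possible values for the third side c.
Triangle inequality: |a − b| < c < a + b
|a − b| = |6.7 − 7.4| = 0.7
a + b = 6.7 + 7.4 = 14.1

0.7 < c < 14.1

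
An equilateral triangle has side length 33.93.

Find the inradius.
r = Area/s with s the semi-perimeter.
Area = (√3/4)·33.93² = (√3/4)·1151.2449 ≈ 0.433013·1151.2449 ≈ 498.504
s = 3·33.93/2 = 50.895
r ≈ 498.504/50.895 ≈ 9.79475
(Equivalently r = side/(2√3) = 33.93/3.4641 ≈ 9.79475.)

r = 9.795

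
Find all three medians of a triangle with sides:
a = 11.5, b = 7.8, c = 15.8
Median formula: m_a = ½√(2b² + 2c² − a²) (and cyclically). a² = 132.25, b² = 60.84, c² = 249.64.
m_a = ½√(2·60.84 + 2·249.64 − 132.25) = ½√488.71 ≈ ½·22.1068 ≈ 11.0534
m_b = ½√(2·132.25 + 2·249.64 − 60.84) = ½√702.94 ≈ ½·26.513 ≈ 13.2565
m_c = ½√(2·132.25 + 2·60.84 − 249.64) = ½√136.54 ≈ ½·11.685 ≈ 5.84252

m_a = 11.05, m_b = 13.26, m_c = 5.843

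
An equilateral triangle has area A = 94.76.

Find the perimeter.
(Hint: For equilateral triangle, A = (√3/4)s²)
A = (√3/4)s²  ⇒  s² = 4A/√3 = 4·94.76/√3 = 379.04/1.73205 ≈ 218.839
s ≈ √218.839 ≈ 14.7932
Perimeter = 3s ≈ 3·14.7932 ≈ 44.3796

Perimeter = 44.38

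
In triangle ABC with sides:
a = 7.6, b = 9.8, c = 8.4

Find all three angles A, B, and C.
Law of cosines for each angle (a² = 57.76, b² = 96.04, c² = 70.56):
cos(A) = (b² + c² − a²)/(2bc) = (96.04 + 70.56 − 57.76)/(2·9.8·8.4) = 108.84/164.64 ≈ 0.661079  ⇒  A ≈ 48.6178°
cos(B) = (a² + c² − b²)/(2ac) = (57.76 + 70.56 − 96.04)/(2·7.6·8.4) = 32.28/127.68 ≈ 0.25282  ⇒  B ≈ 75.3556°
cos(C) = (a² + b² − c²)/(2ab) = (57.76 + 96.04 − 70.56)/(2·7.6·9.8) = 83.24/148.96 ≈ 0.558808  ⇒  C ≈ 56.0266°
Check: A + B + C ≈ 180°

A = 48.62°, B = 75.36°, C = 56.03°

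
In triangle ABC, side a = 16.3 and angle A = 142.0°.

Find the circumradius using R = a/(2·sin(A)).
R = a/(2·sin(A)) = 16.3/(2·sin(142.0°))
sin(142.0°) ≈ 0.615661
R ≈ 16.3/(2·0.615661) = 16.3/1.23132 ≈ 13.2378

R = 13.24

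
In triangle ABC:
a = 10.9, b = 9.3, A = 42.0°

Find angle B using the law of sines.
a/sin(A) = b/sin(B)  ⇒  sin(B) = b·sin(A)/a = 9.3·sin(42.0°)/10.9
sin(42.0°) ≈ 0.669131
sin(B) ≈ 9.3·0.669131/10.9 ≈ 6.22291/10.9 ≈ 0.57091
B = arcsin(0.57091) ≈ 34.8137°
(Since b ≤ a we need B ≤ A, so the obtuse alternative 180° − 34.8137° ≈ 145.186° is rejected.)

B = 34.81°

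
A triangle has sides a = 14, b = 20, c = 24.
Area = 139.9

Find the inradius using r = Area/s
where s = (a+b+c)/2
s = (14 + 20 + 24)/2 = 58/2 = 29
r = Area/s = 139.9/29 ≈ 4.82414

r = 4.824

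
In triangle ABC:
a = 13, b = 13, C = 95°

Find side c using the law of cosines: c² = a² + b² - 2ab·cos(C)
c² = 13² + 13² − 2·13·13·cos(95°)
cos(95°) ≈ -0.0871557
c² ≈ 169 + 169 − 338·(-0.0871557) ≈ 338 + 29.4586 ≈ 367.459
c ≈ √367.459 ≈ 19.1692

c = 19.17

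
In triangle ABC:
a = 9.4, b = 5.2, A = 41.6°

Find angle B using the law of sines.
a/sin(A) = b/sin(B)  ⇒  sin(B) = b·sin(A)/a = 5.2·sin(41.6°)/9.4
sin(41.6°) ≈ 0.663926
sin(B) ≈ 5.2·0.663926/9.4 ≈ 3.45242/9.4 ≈ 0.367278
B = arcsin(0.367278) ≈ 21.5479°
(Since b ≤ a we need B ≤ A, so the obtuse alternative 180° − 21.5479° ≈ 158.452° is rejected.)

B = 21.55°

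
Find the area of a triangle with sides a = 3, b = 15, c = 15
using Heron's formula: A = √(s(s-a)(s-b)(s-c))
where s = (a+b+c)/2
s = (3 + 15 + 15)/2 = 33/2 = 16.5
s − a = 13.5, s − b = 1.5, s − c = 1.5
s(s−a)(s−b)(s−c) = 16.5·13.5·1.5·1.5 = 501.1875
Area = √501.1875 ≈ 22.3872

s = 16.5, Area = 22.39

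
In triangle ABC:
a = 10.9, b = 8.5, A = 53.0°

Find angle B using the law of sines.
a/sin(A) = b/sin(B)  ⇒  sin(B) = b·sin(A)/a = 8.5·sin(53.0°)/10.9
sin(53.0°) ≈ 0.798636
sin(B) ≈ 8.5·0.798636/10.9 ≈ 6.7884/10.9 ≈ 0.622789
B = arcsin(0.622789) ≈ 38.5201°
(Since b ≤ a we need B ≤ A, so the obtuse alternative 180° − 38.5201° ≈ 141.48° is rejected.)

B = 38.52°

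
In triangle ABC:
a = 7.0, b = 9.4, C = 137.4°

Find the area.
Two sides and the included angle (SAS): A = ½·a·b·sin(C) = ½·7.0·9.4·sin(137.4°)
sin(137.4°) ≈ 0.676876
A ≈ ½·65.8·0.676876 = 32.9·0.676876 ≈ 22.2692

Area = 22.27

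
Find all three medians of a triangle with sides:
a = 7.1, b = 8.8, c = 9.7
Median formula: m_a = ½√(2b² + 2c² − a²) (and cyclically). a² = 50.41, b² = 77.44, c² = 94.09.
m_a = ½√(2·77.44 + 2·94.09 − 50.41) = ½√292.65 ≈ ½·17.107 ≈ 8.55351
m_b = ½√(2·50.41 + 2·94.09 − 77.44) = ½√211.56 ≈ ½·14.5451 ≈ 7.27255
m_c = ½√(2·50.41 + 2·77.44 − 94.09) = ½√161.61 ≈ ½·12.7126 ≈ 6.3563

m_a = 8.554, m_b = 7.273, m_c = 6.356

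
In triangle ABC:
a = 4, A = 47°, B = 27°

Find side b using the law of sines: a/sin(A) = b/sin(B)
a/sin(A) = b/sin(B)  ⇒  b = a·sin(B)/sin(A) = 4·sin(27°)/sin(47°)
sin(27°) ≈ 0.45399, sin(47°) ≈ 0.731354
b ≈ 4·0.45399/0.731354 ≈ 1.81596/0.731354 ≈ 2.48301

b = 2.483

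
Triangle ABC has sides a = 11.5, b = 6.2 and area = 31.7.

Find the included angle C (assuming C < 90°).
Area = ½·a·b·sin(C)  ⇒  sin(C) = 2·Area/(a·b) = 2·31.7/(11.5·6.2) = 63.4/71.3 ≈ 0.889201
C = arcsin(0.889201) ≈ 62.773° (taking the acute solution since C < 90°)

C = 62.77°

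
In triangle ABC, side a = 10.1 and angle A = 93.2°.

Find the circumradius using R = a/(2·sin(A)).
R = a/(2·sin(A)) = 10.1/(2·sin(93.2°))
sin(93.2°) ≈ 0.998441
R ≈ 10.1/(2·0.998441) = 10.1/1.99688 ≈ 5.05789

R = 5.058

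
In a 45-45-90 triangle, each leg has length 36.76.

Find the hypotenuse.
In a 45-45-90 triangle the sides are in ratio 1 : 1 : √2, so hypotenuse = leg·√2.
Hypotenuse = 36.76·√2 ≈ 36.76·1.41421 ≈ 51.9865

Hypotenuse = 36.76√2 = 51.99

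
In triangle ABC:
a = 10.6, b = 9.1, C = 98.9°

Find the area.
Two sides and the included angle (SAS): A = ½·a·b·sin(C) = ½·10.6·9.1·sin(98.9°)
sin(98.9°) ≈ 0.98796
A ≈ ½·96.46·0.98796 = 48.23·0.98796 ≈ 47.6493

Area = 47.65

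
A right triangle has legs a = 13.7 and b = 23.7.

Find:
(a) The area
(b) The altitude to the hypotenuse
(a) The legs are perpendicular, so Area = ½·a·b = ½·13.7·23.7 = ½·324.69 = 162.345
(b) Hypotenuse c = √(a² + b²) = √(187.69 + 561.69) = √749.38 ≈ 27.3748
    Area = ½·c·h_c  ⇒  h_c = 2·Area/c = 324.69/27.3748 ≈ 11.8609

Area = 162.345, h_c = 11.86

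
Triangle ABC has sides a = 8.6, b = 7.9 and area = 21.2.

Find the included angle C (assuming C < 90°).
Area = ½·a·b·sin(C)  ⇒  sin(C) = 2·Area/(a·b) = 2·21.2/(8.6·7.9) = 42.4/67.94 ≈ 0.62408
C = arcsin(0.62408) ≈ 38.6147° (taking the acute solution since C < 90°)

C = 38.61°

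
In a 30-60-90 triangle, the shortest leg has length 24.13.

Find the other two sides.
In a 30-60-90 triangle the sides are in ratio 1 : √3 : 2 (short leg : long leg : hypotenuse).
Long leg = 24.13·√3 ≈ 24.13·1.73205 ≈ 41.7944
Hypotenuse = 2·24.13 = 48.26

Long leg = 24.13√3 = 41.79, Hypotenuse = 48.26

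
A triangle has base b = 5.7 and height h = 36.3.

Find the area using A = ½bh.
A = ½·b·h = ½·5.7·36.3 = ½·206.91 = 103.455

Area = 103.455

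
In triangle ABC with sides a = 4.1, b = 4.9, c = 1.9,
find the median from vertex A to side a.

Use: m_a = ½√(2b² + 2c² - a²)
m_a = ½√(2·4.9² + 2·1.9² − 4.1²) = ½√(2·24.01 + 2·3.61 − 16.81) = ½√(48.02 + 7.22 − 16.81) = ½√38.43
√38.43 ≈ 6.19919, so m_a ≈ 3.0996

m_a = 3.1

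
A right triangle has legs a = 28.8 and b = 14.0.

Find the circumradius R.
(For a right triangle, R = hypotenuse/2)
Hypotenuse c = √(a² + b²) = √(829.44 + 196) = √1025.44 ≈ 32.0225
R = c/2 ≈ 32.0225/2 ≈ 16.0112

R = 16.01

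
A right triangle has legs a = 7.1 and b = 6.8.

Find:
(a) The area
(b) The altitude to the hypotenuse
(a) The legs are perpendicular, so Area = ½·a·b = ½·7.1·6.8 = ½·48.28 = 24.14
(b) Hypotenuse c = √(a² + b²) = √(50.41 + 46.24) = √96.65 ≈ 9.83107
    Area = ½·c·h_c  ⇒  h_c = 2·Area/c = 48.28/9.83107 ≈ 4.91096

Area = 24.14, h_c = 4.911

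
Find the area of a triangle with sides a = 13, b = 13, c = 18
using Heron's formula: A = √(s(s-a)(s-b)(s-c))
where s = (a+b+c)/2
s = (13 + 13 + 18)/2 = 44/2 = 22
s − a = 9, s − b = 9, s − c = 4
s(s−a)(s−b)(s−c) = 22·9·9·4 = 7128
Area = √7128 ≈ 84.4275

s = 22.0, Area = 84.43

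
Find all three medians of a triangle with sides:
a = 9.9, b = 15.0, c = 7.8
Median formula: m_a = ½√(2b² + 2c² − a²) (and cyclically). a² = 98.01, b² = 225, c² = 60.84.
m_a = ½√(2·225 + 2·60.84 − 98.01) = ½√473.67 ≈ ½·21.764 ≈ 10.882
m_b = ½√(2·98.01 + 2·60.84 − 225) = ½√92.7 ≈ ½·9.62808 ≈ 4.81404
m_c = ½√(2·98.01 + 2·225 − 60.84) = ½√585.18 ≈ ½·24.1905 ≈ 12.0952

m_a = 10.88, m_b = 4.814, m_c = 12.1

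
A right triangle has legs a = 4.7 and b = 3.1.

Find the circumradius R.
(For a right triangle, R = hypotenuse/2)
Hypotenuse c = √(a² + b²) = √(22.09 + 9.61) = √31.7 ≈ 5.63028
R = c/2 ≈ 5.63028/2 ≈ 2.81514

R = 2.815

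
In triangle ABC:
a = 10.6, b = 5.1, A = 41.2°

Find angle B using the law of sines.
a/sin(A) = b/sin(B)  ⇒  sin(B) = b·sin(A)/a = 5.1·sin(41.2°)/10.6
sin(41.2°) ≈ 0.658689
sin(B) ≈ 5.1·0.658689/10.6 ≈ 3.35932/10.6 ≈ 0.316917
B = arcsin(0.316917) ≈ 18.4766°
(Since b ≤ a we need B ≤ A, so the obtuse alternative 180° − 18.4766° ≈ 161.523° is rejected.)

B = 18.48°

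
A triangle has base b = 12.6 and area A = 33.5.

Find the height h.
A = ½·b·h  ⇒  h = 2A/b = 2·33.5/12.6 = 67/12.6 ≈ 5.31746

h = 5.317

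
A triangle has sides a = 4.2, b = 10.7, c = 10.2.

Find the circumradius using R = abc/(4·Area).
First find the area with Heron's formula.
s = (4.2 + 10.7 + 10.2)/2 = 12.55
Area = √(s(s−a)(s−b)(s−c)) = √(12.55·8.35·1.85·2.35) ≈ √455.585 ≈ 21.3444
abc = 4.2·10.7·10.2 = 458.388
R = abc/(4·Area) ≈ 458.388/(4·21.3444) = 458.388/85.3778 ≈ 5.36894

R = 5.369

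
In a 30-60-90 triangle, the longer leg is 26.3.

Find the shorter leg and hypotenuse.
In a 30-60-90 triangle the sides are in ratio 1 : √3 : 2, so short leg = long leg/√3 and hypotenuse = 2·(short leg).
Short leg = 26.3/√3 ≈ 26.3/1.73205 ≈ 15.1843
Hypotenuse = 2·15.1843 ≈ 30.3686

Short leg = 15.18, Hypotenuse = 30.37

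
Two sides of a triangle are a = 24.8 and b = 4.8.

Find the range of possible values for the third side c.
Triangle inequality: |a − b| < c < a + b
|a − b| = |24.8 − 4.8| = 20
a + b = 24.8 + 4.8 = 29.6

20 < c < 29.6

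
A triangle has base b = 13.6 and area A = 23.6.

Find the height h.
A = ½·b·h  ⇒  h = 2A/b = 2·23.6/13.6 = 47.2/13.6 ≈ 3.47059

h = 3.471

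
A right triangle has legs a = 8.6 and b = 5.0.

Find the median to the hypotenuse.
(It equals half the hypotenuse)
Hypotenuse c = √(a² + b²) = √(73.96 + 25) = √98.96 ≈ 9.94786
Median to hypotenuse = c/2 ≈ 9.94786/2 ≈ 4.97393

Median = 4.974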